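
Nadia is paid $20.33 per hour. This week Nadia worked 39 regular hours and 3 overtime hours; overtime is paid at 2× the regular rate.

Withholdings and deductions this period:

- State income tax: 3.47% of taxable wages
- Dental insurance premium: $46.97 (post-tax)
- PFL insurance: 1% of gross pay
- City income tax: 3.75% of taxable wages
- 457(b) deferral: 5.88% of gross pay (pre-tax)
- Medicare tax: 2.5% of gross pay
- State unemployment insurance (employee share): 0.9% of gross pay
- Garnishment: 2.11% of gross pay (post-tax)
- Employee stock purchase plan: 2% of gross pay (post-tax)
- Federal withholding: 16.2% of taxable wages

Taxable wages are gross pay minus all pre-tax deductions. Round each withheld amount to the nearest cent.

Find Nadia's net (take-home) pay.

Regular pay: 39 × $20.33 = $792.87
Overtime pay: 3 × $20.33 × 2 = $121.98
Gross pay = $792.87 + $121.98 = $914.85
457(b) deferral: $914.85 × 0.0588 = $53.79
Taxable wages = $914.85 − $53.79 = $861.06
City income tax: $861.06 × 0.0375 = $32.29
Federal withholding: $861.06 × 0.162 = $139.49
State income tax: $861.06 × 0.0347 = $29.88
State unemployment insurance (employee share): $914.85 × 0.009 = $8.23
Medicare tax: $914.85 × 0.025 = $22.87
PFL insurance: $914.85 × 0.01 = $9.15
Employee stock purchase plan: $914.85 × 0.02 = $18.30
Garnishment: $914.85 × 0.0211 = $19.30
Dental insurance premium: $46.97
Total deductions = $53.79 + $32.29 + $139.49 + $29.88 + $8.23 + $22.87 + $9.15 + $18.30 + $19.30 + $46.97 = $380.27
Net pay = $914.85 − $380.27 = $534.58

$534.58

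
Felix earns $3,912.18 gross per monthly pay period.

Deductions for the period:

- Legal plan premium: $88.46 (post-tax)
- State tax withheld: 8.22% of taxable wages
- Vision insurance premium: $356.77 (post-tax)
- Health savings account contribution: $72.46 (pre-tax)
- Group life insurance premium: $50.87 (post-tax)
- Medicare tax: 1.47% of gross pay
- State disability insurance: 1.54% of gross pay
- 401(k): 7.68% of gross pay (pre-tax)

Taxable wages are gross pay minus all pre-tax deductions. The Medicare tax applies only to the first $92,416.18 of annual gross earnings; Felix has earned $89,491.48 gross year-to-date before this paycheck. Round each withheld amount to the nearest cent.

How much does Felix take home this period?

$2,648.99

401(k): $3,912.18 × 0.0768 = $300.46
Health savings account contribution: $72.46
Pre-tax total = $300.46 + $72.46 = $372.92
Taxable wages = $3,912.18 − $372.92 = $3,539.26
State tax withheld: $3,539.26 × 0.0822 = $290.93
State disability insurance: $3,912.18 × 0.0154 = $60.25
Medicare tax: only $92,416.18 − $89,491.48 = $2,924.70 of this check is subject → $2,924.70 × 0.0147 = $42.99
Vision insurance premium: $356.77
Group life insurance premium: $50.87
Legal plan premium: $88.46
Total deductions = $300.46 + $72.46 + $290.93 + $60.25 + $42.99 + $356.77 + $50.87 + $88.46 = $1,263.19
Net pay = $3,912.18 − $1,263.19 = $2,648.99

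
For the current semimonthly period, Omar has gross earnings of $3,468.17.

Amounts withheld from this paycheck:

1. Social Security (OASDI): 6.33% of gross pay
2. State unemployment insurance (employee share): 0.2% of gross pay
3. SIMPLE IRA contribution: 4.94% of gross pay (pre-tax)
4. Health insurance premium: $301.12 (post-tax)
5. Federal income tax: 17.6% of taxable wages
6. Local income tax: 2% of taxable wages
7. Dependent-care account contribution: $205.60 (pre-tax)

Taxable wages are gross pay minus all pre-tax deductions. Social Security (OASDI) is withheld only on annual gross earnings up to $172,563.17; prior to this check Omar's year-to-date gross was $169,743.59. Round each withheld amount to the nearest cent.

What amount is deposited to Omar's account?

$1,998.82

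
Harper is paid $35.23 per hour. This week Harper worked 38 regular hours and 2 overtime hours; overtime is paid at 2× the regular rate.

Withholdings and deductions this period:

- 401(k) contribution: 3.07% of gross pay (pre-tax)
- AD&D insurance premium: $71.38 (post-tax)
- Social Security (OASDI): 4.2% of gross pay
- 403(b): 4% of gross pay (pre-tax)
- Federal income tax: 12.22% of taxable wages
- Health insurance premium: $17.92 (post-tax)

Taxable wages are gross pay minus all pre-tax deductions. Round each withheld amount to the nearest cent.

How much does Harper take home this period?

Regular pay: 38 × $35.23 = $1,338.74
Overtime pay: 2 × $35.23 × 2 = $140.92
Gross pay = $1,338.74 + $140.92 = $1,479.66
401(k) contribution: $1,479.66 × 0.0307 = $45.43
403(b): $1,479.66 × 0.04 = $59.19
Pre-tax total = $45.43 + $59.19 = $104.62
Taxable wages = $1,479.66 − $104.62 = $1,375.04
Federal income tax: $1,375.04 × 0.1222 = $168.03
Social Security (OASDI): $1,479.66 × 0.042 = $62.15
Health insurance premium: $17.92
AD&D insurance premium: $71.38
Total deductions = $45.43 + $59.19 + $168.03 + $62.15 + $17.92 + $71.38 = $424.10
Net pay = $1,479.66 − $424.10 = $1,055.56

$1,055.56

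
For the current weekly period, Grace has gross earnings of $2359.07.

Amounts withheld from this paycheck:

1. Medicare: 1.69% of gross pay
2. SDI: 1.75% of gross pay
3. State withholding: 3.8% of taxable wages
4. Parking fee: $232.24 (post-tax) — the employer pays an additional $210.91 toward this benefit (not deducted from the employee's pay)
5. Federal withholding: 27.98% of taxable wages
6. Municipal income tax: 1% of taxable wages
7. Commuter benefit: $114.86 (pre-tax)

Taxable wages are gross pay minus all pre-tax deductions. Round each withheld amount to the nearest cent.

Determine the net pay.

$1195.17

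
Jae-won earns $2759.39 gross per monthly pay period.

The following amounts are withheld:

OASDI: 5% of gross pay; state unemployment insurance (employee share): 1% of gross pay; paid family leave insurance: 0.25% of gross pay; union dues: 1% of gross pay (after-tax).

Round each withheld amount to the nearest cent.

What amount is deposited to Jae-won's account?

State unemployment insurance (employee share): $2759.39 × 0.01 = $27.59
Paid family leave insurance: $2759.39 × 0.0025 = $6.90
OASDI: $2759.39 × 0.05 = $137.97
Union dues: $2759.39 × 0.01 = $27.59
Total deductions = $27.59 + $6.90 + $137.97 + $27.59 = $200.05
Net pay = $2759.39 − $200.05 = $2559.34

$2559.34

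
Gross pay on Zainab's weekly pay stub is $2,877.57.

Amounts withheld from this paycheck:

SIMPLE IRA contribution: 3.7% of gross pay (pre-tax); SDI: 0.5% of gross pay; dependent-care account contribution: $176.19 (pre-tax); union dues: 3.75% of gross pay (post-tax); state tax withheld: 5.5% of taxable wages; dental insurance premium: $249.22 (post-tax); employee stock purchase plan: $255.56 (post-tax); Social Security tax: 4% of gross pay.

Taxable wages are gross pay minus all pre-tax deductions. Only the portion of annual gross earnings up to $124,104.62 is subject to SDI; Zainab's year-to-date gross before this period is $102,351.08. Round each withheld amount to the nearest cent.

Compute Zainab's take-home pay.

$1,710.01

Dependent-care account contribution: $176.19
SIMPLE IRA contribution: $2,877.57 × 0.037 = $106.47
Pre-tax total = $176.19 + $106.47 = $282.66
Taxable wages = $2,877.57 − $282.66 = $2,594.91
State tax withheld: $2,594.91 × 0.055 = $142.72
Social Security tax: $2,877.57 × 0.04 = $115.10
SDI: cap not yet reached, full $2,877.57 is subject → $2,877.57 × 0.005 = $14.39
Employee stock purchase plan: $255.56
Dental insurance premium: $249.22
Union dues: $2,877.57 × 0.0375 = $107.91
Total deductions = $176.19 + $106.47 + $142.72 + $115.10 + $14.39 + $255.56 + $249.22 + $107.91 = $1,167.56
Net pay = $2,877.57 − $1,167.56 = $1,710.01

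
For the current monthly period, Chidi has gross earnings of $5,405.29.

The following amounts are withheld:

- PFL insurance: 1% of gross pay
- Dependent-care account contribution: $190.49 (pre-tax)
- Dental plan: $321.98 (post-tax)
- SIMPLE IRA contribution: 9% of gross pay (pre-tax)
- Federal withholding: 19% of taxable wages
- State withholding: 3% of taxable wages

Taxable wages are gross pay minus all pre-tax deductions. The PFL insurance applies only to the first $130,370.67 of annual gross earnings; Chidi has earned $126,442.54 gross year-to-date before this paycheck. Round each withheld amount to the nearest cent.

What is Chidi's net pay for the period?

$3,326.83

Dependent-care account contribution: $190.49
SIMPLE IRA contribution: $5,405.29 × 0.09 = $486.48
Pre-tax total = $190.49 + $486.48 = $676.97
Taxable wages = $5,405.29 − $676.97 = $4,728.32
Federal withholding: $4,728.32 × 0.19 = $898.38
State withholding: $4,728.32 × 0.03 = $141.85
PFL insurance: only $130,370.67 − $126,442.54 = $3,928.13 of this check is subject → $3,928.13 × 0.01 = $39.28
Dental plan: $321.98
Total deductions = $190.49 + $486.48 + $898.38 + $141.85 + $39.28 + $321.98 = $2,078.46
Net pay = $5,405.29 − $2,078.46 = $3,326.83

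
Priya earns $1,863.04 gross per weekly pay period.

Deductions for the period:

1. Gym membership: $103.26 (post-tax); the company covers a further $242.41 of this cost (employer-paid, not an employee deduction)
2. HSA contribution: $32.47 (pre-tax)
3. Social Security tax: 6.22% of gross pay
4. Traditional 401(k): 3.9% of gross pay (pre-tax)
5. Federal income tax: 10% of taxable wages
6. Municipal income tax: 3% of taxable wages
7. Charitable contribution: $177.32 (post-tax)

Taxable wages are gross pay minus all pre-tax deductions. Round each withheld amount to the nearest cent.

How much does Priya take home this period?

Traditional 401(k): $1,863.04 × 0.039 = $72.66
HSA contribution: $32.47
Pre-tax total = $72.66 + $32.47 = $105.13
Taxable wages = $1,863.04 − $105.13 = $1,757.91
Federal income tax: $1,757.91 × 0.1 = $175.79
Municipal income tax: $1,757.91 × 0.03 = $52.74
Social Security tax: $1,863.04 × 0.0622 = $115.88
Gym membership: $103.26
Charitable contribution: $177.32
(Employer's $242.41 toward gym membership is not withheld from the employee.)
Total deductions = $72.66 + $32.47 + $175.79 + $52.74 + $115.88 + $103.26 + $177.32 = $730.12
Net pay = $1,863.04 − $730.12 = $1,132.92

$1,132.92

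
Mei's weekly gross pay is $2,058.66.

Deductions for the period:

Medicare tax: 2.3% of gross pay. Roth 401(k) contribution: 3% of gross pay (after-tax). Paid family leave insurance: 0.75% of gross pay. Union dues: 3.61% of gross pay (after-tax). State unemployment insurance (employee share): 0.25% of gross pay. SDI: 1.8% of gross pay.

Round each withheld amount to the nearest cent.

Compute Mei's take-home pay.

$1,817.58

Medicare tax: $2,058.66 × 0.023 = $47.35
State unemployment insurance (employee share): $2,058.66 × 0.0025 = $5.15
SDI: $2,058.66 × 0.018 = $37.06
Paid family leave insurance: $2,058.66 × 0.0075 = $15.44
Roth 401(k) contribution: $2,058.66 × 0.03 = $61.76
Union dues: $2,058.66 × 0.0361 = $74.32
Total deductions = $47.35 + $5.15 + $37.06 + $15.44 + $61.76 + $74.32 = $241.08
Net pay = $2,058.66 − $241.08 = $1,817.58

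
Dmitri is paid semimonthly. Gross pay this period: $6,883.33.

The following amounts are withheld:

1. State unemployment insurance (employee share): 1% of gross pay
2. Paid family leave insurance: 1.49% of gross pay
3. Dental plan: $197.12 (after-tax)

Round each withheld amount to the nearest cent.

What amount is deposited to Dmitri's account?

Paid family leave insurance: $6,883.33 × 0.0149 = $102.56
State unemployment insurance (employee share): $6,883.33 × 0.01 = $68.83
Dental plan: $197.12
Total deductions = $102.56 + $68.83 + $197.12 = $368.51
Net pay = $6,883.33 − $368.51 = $6,514.82

$6,514.82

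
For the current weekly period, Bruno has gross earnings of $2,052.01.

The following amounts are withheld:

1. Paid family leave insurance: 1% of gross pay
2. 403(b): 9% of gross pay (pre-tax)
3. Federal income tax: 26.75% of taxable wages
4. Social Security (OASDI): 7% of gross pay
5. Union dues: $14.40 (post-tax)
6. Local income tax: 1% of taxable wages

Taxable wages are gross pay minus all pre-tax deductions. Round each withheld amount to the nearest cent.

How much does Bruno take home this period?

$1,170.59

403(b): $2,052.01 × 0.09 = $184.68
Taxable wages = $2,052.01 − $184.68 = $1,867.33
Federal income tax: $1,867.33 × 0.2675 = $499.51
Local income tax: $1,867.33 × 0.01 = $18.67
Social Security (OASDI): $2,052.01 × 0.07 = $143.64
Paid family leave insurance: $2,052.01 × 0.01 = $20.52
Union dues: $14.40
Total deductions = $184.68 + $499.51 + $18.67 + $143.64 + $20.52 + $14.40 = $881.42
Net pay = $2,052.01 − $881.42 = $1,170.59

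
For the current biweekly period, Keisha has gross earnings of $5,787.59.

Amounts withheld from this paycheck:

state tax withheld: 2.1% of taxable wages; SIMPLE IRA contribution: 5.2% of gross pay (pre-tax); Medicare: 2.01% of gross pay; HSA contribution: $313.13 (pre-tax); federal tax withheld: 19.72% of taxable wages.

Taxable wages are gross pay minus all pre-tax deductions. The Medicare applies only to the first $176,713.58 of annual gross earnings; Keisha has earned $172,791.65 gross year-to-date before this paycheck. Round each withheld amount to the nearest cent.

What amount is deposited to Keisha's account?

$3,965.82

SIMPLE IRA contribution: $5,787.59 × 0.052 = $300.95
HSA contribution: $313.13
Pre-tax total = $300.95 + $313.13 = $614.08
Taxable wages = $5,787.59 − $614.08 = $5,173.51
State tax withheld: $5,173.51 × 0.021 = $108.64
Federal tax withheld: $5,173.51 × 0.1972 = $1,020.22
Medicare: only $176,713.58 − $172,791.65 = $3,921.93 of this check is subject → $3,921.93 × 0.0201 = $78.83
Total deductions = $300.95 + $313.13 + $108.64 + $1,020.22 + $78.83 = $1,821.77
Net pay = $5,787.59 − $1,821.77 = $3,965.82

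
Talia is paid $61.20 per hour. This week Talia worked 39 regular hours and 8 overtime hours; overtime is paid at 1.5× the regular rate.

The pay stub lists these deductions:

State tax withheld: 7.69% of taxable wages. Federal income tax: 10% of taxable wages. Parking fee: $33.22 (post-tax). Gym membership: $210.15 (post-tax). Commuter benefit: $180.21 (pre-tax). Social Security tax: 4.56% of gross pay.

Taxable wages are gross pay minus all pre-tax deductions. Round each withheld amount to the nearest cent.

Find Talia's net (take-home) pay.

Regular pay: 39 × $61.20 = $2,386.80
Overtime pay: 8 × $61.20 × 1.5 = $734.40
Gross pay = $2,386.80 + $734.40 = $3,121.20
Commuter benefit: $180.21
Taxable wages = $3,121.20 − $180.21 = $2,940.99
State tax withheld: $2,940.99 × 0.0769 = $226.16
Federal income tax: $2,940.99 × 0.1 = $294.10
Social Security tax: $3,121.20 × 0.0456 = $142.33
Parking fee: $33.22
Gym membership: $210.15
Total deductions = $180.21 + $226.16 + $294.10 + $142.33 + $33.22 + $210.15 = $1,086.17
Net pay = $3,121.20 − $1,086.17 = $2,035.03

$2,035.03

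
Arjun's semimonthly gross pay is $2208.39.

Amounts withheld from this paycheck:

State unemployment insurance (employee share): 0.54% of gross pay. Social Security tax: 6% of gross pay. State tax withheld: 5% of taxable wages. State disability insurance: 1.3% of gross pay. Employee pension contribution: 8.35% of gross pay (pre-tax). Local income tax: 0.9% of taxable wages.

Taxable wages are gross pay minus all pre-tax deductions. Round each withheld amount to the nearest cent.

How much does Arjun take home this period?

Employee pension contribution: $2208.39 × 0.0835 = $184.40
Taxable wages = $2208.39 − $184.40 = $2023.99
State tax withheld: $2023.99 × 0.05 = $101.20
Local income tax: $2023.99 × 0.009 = $18.22
State disability insurance: $2208.39 × 0.013 = $28.71
State unemployment insurance (employee share): $2208.39 × 0.0054 = $11.93
Social Security tax: $2208.39 × 0.06 = $132.50
Total deductions = $184.40 + $101.20 + $18.22 + $28.71 + $11.93 + $132.50 = $476.96
Net pay = $2208.39 − $476.96 = $1731.43

$1731.43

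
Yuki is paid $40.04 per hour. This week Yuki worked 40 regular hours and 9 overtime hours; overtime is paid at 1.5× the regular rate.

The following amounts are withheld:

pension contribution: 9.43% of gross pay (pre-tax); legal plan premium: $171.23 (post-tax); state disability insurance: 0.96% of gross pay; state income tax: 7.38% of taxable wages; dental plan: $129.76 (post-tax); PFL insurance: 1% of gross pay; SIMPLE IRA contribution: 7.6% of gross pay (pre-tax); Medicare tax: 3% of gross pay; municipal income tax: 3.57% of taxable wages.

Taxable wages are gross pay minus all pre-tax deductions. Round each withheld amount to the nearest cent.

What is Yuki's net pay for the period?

Regular pay: 40 × $40.04 = $1,601.60
Overtime pay: 9 × $40.04 × 1.5 = $540.54
Gross pay = $1,601.60 + $540.54 = $2,142.14
SIMPLE IRA contribution: $2,142.14 × 0.076 = $162.80
Pension contribution: $2,142.14 × 0.0943 = $202.00
Pre-tax total = $162.80 + $202.00 = $364.80
Taxable wages = $2,142.14 − $364.80 = $1,777.34
State income tax: $1,777.34 × 0.0738 = $131.17
Municipal income tax: $1,777.34 × 0.0357 = $63.45
Medicare tax: $2,142.14 × 0.03 = $64.26
PFL insurance: $2,142.14 × 0.01 = $21.42
State disability insurance: $2,142.14 × 0.0096 = $20.56
Dental plan: $129.76
Legal plan premium: $171.23
Total deductions = $162.80 + $202.00 + $131.17 + $63.45 + $64.26 + $21.42 + $20.56 + $129.76 + $171.23 = $966.65
Net pay = $2,142.14 − $966.65 = $1,175.49

$1,175.49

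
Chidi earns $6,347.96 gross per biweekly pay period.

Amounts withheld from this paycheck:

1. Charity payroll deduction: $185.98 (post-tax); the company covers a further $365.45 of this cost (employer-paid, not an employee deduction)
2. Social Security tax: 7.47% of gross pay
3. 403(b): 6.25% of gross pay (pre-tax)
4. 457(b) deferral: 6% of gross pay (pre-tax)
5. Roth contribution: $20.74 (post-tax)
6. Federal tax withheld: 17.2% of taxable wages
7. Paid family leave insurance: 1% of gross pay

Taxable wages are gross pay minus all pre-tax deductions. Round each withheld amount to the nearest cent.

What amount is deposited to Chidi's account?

$3,867.84

403(b): $6,347.96 × 0.0625 = $396.75
457(b) deferral: $6,347.96 × 0.06 = $380.88
Pre-tax total = $396.75 + $380.88 = $777.63
Taxable wages = $6,347.96 − $777.63 = $5,570.33
Federal tax withheld: $5,570.33 × 0.172 = $958.10
Paid family leave insurance: $6,347.96 × 0.01 = $63.48
Social Security tax: $6,347.96 × 0.0747 = $474.19
Roth contribution: $20.74
Charity payroll deduction: $185.98
(Employer's $365.45 toward charity payroll deduction is not withheld from the employee.)
Total deductions = $396.75 + $380.88 + $958.10 + $63.48 + $474.19 + $20.74 + $185.98 = $2,480.12
Net pay = $6,347.96 − $2,480.12 = $3,867.84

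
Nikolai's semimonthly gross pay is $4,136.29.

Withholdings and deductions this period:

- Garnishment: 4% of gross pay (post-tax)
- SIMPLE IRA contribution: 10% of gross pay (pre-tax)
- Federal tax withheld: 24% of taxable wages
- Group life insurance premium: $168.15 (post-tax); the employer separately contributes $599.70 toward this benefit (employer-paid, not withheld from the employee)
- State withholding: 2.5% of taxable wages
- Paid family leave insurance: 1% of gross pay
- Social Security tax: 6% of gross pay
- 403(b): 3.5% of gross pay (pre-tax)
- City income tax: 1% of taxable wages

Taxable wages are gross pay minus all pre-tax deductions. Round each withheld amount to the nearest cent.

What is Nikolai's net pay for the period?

SIMPLE IRA contribution: $4,136.29 × 0.1 = $413.63
403(b): $4,136.29 × 0.035 = $144.77
Pre-tax total = $413.63 + $144.77 = $558.40
Taxable wages = $4,136.29 − $558.40 = $3,577.89
Federal tax withheld: $3,577.89 × 0.24 = $858.69
City income tax: $3,577.89 × 0.01 = $35.78
State withholding: $3,577.89 × 0.025 = $89.45
Social Security tax: $4,136.29 × 0.06 = $248.18
Paid family leave insurance: $4,136.29 × 0.01 = $41.36
Garnishment: $4,136.29 × 0.04 = $165.45
Group life insurance premium: $168.15
(Employer's $599.70 toward group life insurance premium is not withheld from the employee.)
Total deductions = $413.63 + $144.77 + $858.69 + $35.78 + $89.45 + $248.18 + $41.36 + $165.45 + $168.15 = $2,165.46
Net pay = $4,136.29 − $2,165.46 = $1,970.83

$1,970.83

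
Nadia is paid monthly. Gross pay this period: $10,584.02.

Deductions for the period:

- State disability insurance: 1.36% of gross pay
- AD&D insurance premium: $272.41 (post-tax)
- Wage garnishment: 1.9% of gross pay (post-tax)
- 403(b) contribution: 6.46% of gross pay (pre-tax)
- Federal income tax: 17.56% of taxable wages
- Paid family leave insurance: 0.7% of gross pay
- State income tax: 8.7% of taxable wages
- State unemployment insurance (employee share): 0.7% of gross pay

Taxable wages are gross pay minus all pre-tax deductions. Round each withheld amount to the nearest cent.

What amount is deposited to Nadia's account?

$6,534.84

403(b) contribution: $10,584.02 × 0.0646 = $683.73
Taxable wages = $10,584.02 − $683.73 = $9,900.29
State income tax: $9,900.29 × 0.087 = $861.33
Federal income tax: $9,900.29 × 0.1756 = $1,738.49
Paid family leave insurance: $10,584.02 × 0.007 = $74.09
State unemployment insurance (employee share): $10,584.02 × 0.007 = $74.09
State disability insurance: $10,584.02 × 0.0136 = $143.94
AD&D insurance premium: $272.41
Wage garnishment: $10,584.02 × 0.019 = $201.10
Total deductions = $683.73 + $861.33 + $1,738.49 + $74.09 + $74.09 + $143.94 + $272.41 + $201.10 = $4,049.18
Net pay = $10,584.02 − $4,049.18 = $6,534.84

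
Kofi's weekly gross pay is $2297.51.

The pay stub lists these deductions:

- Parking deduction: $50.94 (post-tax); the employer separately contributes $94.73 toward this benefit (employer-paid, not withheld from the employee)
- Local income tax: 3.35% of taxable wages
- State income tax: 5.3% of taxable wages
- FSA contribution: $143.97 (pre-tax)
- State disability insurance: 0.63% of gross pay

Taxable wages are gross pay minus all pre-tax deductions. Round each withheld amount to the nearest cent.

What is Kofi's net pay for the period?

$1901.85

FSA contribution: $143.97
Taxable wages = $2297.51 − $143.97 = $2153.54
State income tax: $2153.54 × 0.053 = $114.14
Local income tax: $2153.54 × 0.0335 = $72.14
State disability insurance: $2297.51 × 0.0063 = $14.47
Parking deduction: $50.94
(Employer's $94.73 toward parking deduction is not withheld from the employee.)
Total deductions = $143.97 + $114.14 + $72.14 + $14.47 + $50.94 = $395.66
Net pay = $2297.51 − $395.66 = $1901.85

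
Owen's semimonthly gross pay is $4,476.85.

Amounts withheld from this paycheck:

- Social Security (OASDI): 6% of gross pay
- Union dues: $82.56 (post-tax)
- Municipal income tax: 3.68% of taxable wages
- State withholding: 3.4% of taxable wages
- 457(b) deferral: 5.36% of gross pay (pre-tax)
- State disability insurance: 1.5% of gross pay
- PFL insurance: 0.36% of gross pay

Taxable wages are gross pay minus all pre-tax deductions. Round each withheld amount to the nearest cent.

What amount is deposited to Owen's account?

$3,502.48

457(b) deferral: $4,476.85 × 0.0536 = $239.96
Taxable wages = $4,476.85 − $239.96 = $4,236.89
State withholding: $4,236.89 × 0.034 = $144.05
Municipal income tax: $4,236.89 × 0.0368 = $155.92
Social Security (OASDI): $4,476.85 × 0.06 = $268.61
State disability insurance: $4,476.85 × 0.015 = $67.15
PFL insurance: $4,476.85 × 0.0036 = $16.12
Union dues: $82.56
Total deductions = $239.96 + $144.05 + $155.92 + $268.61 + $67.15 + $16.12 + $82.56 = $974.37
Net pay = $4,476.85 − $974.37 = $3,502.48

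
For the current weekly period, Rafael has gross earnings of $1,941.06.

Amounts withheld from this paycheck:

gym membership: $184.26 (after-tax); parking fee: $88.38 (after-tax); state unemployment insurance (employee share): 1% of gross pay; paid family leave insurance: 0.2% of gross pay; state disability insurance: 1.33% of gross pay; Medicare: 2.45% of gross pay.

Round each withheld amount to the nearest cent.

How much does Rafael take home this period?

$1,571.75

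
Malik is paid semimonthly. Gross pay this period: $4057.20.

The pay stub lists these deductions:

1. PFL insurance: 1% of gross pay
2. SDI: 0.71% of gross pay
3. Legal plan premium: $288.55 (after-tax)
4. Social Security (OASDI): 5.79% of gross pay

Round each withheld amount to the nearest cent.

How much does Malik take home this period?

Social Security (OASDI): $4057.20 × 0.0579 = $234.91
PFL insurance: $4057.20 × 0.01 = $40.57
SDI: $4057.20 × 0.0071 = $28.81
Legal plan premium: $288.55
Total deductions = $234.91 + $40.57 + $28.81 + $288.55 = $592.84
Net pay = $4057.20 − $592.84 = $3464.36

$3464.36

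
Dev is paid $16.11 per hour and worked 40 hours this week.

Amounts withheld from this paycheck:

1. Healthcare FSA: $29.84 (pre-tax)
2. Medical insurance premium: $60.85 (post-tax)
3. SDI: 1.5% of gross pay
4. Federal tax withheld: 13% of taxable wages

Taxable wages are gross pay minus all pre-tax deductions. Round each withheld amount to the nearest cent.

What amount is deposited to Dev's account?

Gross pay: 40 × $16.11 = $644.40
Healthcare FSA: $29.84
Taxable wages = $644.40 − $29.84 = $614.56
Federal tax withheld: $614.56 × 0.13 = $79.89
SDI: $644.40 × 0.015 = $9.67
Medical insurance premium: $60.85
Total deductions = $29.84 + $79.89 + $9.67 + $60.85 = $180.25
Net pay = $644.40 − $180.25 = $464.15

$464.15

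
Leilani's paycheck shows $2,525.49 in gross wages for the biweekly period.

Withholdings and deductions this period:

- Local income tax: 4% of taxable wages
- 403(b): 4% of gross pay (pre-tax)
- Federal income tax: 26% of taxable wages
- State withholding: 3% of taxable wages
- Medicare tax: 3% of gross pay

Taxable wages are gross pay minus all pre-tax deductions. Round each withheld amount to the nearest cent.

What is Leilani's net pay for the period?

403(b): $2,525.49 × 0.04 = $101.02
Taxable wages = $2,525.49 − $101.02 = $2,424.47
Federal income tax: $2,424.47 × 0.26 = $630.36
State withholding: $2,424.47 × 0.03 = $72.73
Local income tax: $2,424.47 × 0.04 = $96.98
Medicare tax: $2,525.49 × 0.03 = $75.76
Total deductions = $101.02 + $630.36 + $72.73 + $96.98 + $75.76 = $976.85
Net pay = $2,525.49 − $976.85 = $1,548.64

$1,548.64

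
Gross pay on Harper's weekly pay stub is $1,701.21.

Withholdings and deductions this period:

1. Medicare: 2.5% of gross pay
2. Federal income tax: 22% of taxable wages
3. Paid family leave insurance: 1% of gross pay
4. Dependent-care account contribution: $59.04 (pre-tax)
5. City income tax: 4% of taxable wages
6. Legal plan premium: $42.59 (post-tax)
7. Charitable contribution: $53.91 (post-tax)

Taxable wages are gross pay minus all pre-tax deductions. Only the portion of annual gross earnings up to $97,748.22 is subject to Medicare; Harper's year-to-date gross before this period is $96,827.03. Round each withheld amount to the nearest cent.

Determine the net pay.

Dependent-care account contribution: $59.04
Taxable wages = $1,701.21 − $59.04 = $1,642.17
Federal income tax: $1,642.17 × 0.22 = $361.28
City income tax: $1,642.17 × 0.04 = $65.69
Paid family leave insurance: $1,701.21 × 0.01 = $17.01
Medicare: only $97,748.22 − $96,827.03 = $921.19 of this check is subject → $921.19 × 0.025 = $23.03
Legal plan premium: $42.59
Charitable contribution: $53.91
Total deductions = $59.04 + $361.28 + $65.69 + $17.01 + $23.03 + $42.59 + $53.91 = $622.55
Net pay = $1,701.21 − $622.55 = $1,078.66

$1,078.66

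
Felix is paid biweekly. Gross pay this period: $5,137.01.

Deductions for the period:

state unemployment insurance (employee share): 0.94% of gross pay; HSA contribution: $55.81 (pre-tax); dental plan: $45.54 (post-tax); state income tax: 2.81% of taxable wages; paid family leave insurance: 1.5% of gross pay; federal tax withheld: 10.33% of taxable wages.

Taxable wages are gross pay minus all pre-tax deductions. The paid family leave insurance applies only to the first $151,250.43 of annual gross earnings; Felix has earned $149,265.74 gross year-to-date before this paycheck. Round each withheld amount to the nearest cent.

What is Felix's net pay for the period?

$4,289.93

HSA contribution: $55.81
Taxable wages = $5,137.01 − $55.81 = $5,081.20
Federal tax withheld: $5,081.20 × 0.1033 = $524.89
State income tax: $5,081.20 × 0.0281 = $142.78
Paid family leave insurance: only $151,250.43 − $149,265.74 = $1,984.69 of this check is subject → $1,984.69 × 0.015 = $29.77
State unemployment insurance (employee share): $5,137.01 × 0.0094 = $48.29
Dental plan: $45.54
Total deductions = $55.81 + $524.89 + $142.78 + $29.77 + $48.29 + $45.54 = $847.08
Net pay = $5,137.01 − $847.08 = $4,289.93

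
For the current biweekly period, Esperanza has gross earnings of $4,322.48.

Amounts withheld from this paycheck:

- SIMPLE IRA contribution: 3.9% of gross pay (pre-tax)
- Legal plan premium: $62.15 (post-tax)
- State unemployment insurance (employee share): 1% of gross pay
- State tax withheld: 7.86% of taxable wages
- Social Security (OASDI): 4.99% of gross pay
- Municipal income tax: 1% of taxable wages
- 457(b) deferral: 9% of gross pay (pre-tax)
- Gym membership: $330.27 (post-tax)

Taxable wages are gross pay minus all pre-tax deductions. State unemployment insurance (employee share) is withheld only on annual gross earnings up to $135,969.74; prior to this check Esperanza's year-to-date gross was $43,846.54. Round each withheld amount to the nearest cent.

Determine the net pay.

$2,779.98

457(b) deferral: $4,322.48 × 0.09 = $389.02
SIMPLE IRA contribution: $4,322.48 × 0.039 = $168.58
Pre-tax total = $389.02 + $168.58 = $557.60
Taxable wages = $4,322.48 − $557.60 = $3,764.88
State tax withheld: $3,764.88 × 0.0786 = $295.92
Municipal income tax: $3,764.88 × 0.01 = $37.65
State unemployment insurance (employee share): cap not yet reached, full $4,322.48 is subject → $4,322.48 × 0.01 = $43.22
Social Security (OASDI): $4,322.48 × 0.0499 = $215.69
Gym membership: $330.27
Legal plan premium: $62.15
Total deductions = $389.02 + $168.58 + $295.92 + $37.65 + $43.22 + $215.69 + $330.27 + $62.15 = $1,542.50
Net pay = $4,322.48 − $1,542.50 = $2,779.98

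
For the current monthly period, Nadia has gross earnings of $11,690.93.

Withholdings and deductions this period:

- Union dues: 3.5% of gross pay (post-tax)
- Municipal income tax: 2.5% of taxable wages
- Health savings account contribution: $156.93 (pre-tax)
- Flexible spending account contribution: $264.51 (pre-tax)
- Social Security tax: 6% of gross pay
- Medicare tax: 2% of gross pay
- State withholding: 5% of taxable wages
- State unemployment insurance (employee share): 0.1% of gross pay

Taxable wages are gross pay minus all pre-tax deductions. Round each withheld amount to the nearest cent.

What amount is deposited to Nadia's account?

Health savings account contribution: $156.93
Flexible spending account contribution: $264.51
Pre-tax total = $156.93 + $264.51 = $421.44
Taxable wages = $11,690.93 − $421.44 = $11,269.49
State withholding: $11,269.49 × 0.05 = $563.47
Municipal income tax: $11,269.49 × 0.025 = $281.74
State unemployment insurance (employee share): $11,690.93 × 0.001 = $11.69
Medicare tax: $11,690.93 × 0.02 = $233.82
Social Security tax: $11,690.93 × 0.06 = $701.46
Union dues: $11,690.93 × 0.035 = $409.18
Total deductions = $156.93 + $264.51 + $563.47 + $281.74 + $11.69 + $233.82 + $701.46 + $409.18 = $2,622.80
Net pay = $11,690.93 − $2,622.80 = $9,068.13

$9,068.13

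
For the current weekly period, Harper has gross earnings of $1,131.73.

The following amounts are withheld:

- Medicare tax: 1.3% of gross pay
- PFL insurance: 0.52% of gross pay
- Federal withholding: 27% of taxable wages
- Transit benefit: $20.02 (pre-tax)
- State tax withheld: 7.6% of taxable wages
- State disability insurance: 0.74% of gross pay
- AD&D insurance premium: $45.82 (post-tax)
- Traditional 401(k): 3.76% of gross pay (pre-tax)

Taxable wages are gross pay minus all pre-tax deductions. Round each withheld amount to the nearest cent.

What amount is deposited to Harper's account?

$624.45

Traditional 401(k): $1,131.73 × 0.0376 = $42.55
Transit benefit: $20.02
Pre-tax total = $42.55 + $20.02 = $62.57
Taxable wages = $1,131.73 − $62.57 = $1,069.16
Federal withholding: $1,069.16 × 0.27 = $288.67
State tax withheld: $1,069.16 × 0.076 = $81.26
State disability insurance: $1,131.73 × 0.0074 = $8.37
Medicare tax: $1,131.73 × 0.013 = $14.71
PFL insurance: $1,131.73 × 0.0052 = $5.88
AD&D insurance premium: $45.82
Total deductions = $42.55 + $20.02 + $288.67 + $81.26 + $8.37 + $14.71 + $5.88 + $45.82 = $507.28
Net pay = $1,131.73 − $507.28 = $624.45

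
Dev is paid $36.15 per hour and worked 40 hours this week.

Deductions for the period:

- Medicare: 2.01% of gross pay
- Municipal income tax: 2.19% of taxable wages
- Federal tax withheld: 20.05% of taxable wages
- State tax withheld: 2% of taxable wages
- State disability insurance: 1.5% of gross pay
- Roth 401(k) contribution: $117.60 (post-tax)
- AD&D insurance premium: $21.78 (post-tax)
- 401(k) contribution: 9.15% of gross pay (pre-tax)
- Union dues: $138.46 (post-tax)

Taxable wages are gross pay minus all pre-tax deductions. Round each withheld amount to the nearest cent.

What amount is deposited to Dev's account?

Gross pay: 40 × $36.15 = $1446.00
401(k) contribution: $1446.00 × 0.0915 = $132.31
Taxable wages = $1446.00 − $132.31 = $1313.69
Federal tax withheld: $1313.69 × 0.2005 = $263.39
State tax withheld: $1313.69 × 0.02 = $26.27
Municipal income tax: $1313.69 × 0.0219 = $28.77
Medicare: $1446.00 × 0.0201 = $29.06
State disability insurance: $1446.00 × 0.015 = $21.69
AD&D insurance premium: $21.78
Union dues: $138.46
Roth 401(k) contribution: $117.60
Total deductions = $132.31 + $263.39 + $26.27 + $28.77 + $29.06 + $21.69 + $21.78 + $138.46 + $117.60 = $779.33
Net pay = $1446.00 − $779.33 = $666.67

$666.67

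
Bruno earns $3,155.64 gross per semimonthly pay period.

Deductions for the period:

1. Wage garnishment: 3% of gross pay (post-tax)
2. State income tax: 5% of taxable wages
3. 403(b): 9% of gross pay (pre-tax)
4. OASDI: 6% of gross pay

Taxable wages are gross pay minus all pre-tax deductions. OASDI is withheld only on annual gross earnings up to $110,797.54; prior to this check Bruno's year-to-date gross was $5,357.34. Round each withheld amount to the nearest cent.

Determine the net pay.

403(b): $3,155.64 × 0.09 = $284.01
Taxable wages = $3,155.64 − $284.01 = $2,871.63
State income tax: $2,871.63 × 0.05 = $143.58
OASDI: cap not yet reached, full $3,155.64 is subject → $3,155.64 × 0.06 = $189.34
Wage garnishment: $3,155.64 × 0.03 = $94.67
Total deductions = $284.01 + $143.58 + $189.34 + $94.67 = $711.60
Net pay = $3,155.64 − $711.60 = $2,444.04

$2,444.04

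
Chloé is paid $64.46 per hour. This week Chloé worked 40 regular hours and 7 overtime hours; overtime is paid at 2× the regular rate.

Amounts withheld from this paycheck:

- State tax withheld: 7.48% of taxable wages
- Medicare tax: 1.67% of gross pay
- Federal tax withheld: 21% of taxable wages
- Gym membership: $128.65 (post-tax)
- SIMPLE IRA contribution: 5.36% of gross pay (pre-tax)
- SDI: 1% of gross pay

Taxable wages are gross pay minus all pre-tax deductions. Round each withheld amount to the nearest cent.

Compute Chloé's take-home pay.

$2134.47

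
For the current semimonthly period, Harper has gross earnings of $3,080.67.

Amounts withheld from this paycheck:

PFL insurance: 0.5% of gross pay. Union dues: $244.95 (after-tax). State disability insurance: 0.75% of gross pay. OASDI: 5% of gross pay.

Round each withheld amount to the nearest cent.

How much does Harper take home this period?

$2,643.18

PFL insurance: $3,080.67 × 0.005 = $15.40
OASDI: $3,080.67 × 0.05 = $154.03
State disability insurance: $3,080.67 × 0.0075 = $23.11
Union dues: $244.95
Total deductions = $15.40 + $154.03 + $23.11 + $244.95 = $437.49
Net pay = $3,080.67 − $437.49 = $2,643.18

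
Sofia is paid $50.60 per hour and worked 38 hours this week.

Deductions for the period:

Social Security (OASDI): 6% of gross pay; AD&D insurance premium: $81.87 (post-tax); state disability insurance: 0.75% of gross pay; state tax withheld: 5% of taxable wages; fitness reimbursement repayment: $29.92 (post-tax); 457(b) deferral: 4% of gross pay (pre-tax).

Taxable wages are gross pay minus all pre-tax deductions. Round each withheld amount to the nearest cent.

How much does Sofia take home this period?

$1,512.02

Gross pay: 38 × $50.60 = $1,922.80
457(b) deferral: $1,922.80 × 0.04 = $76.91
Taxable wages = $1,922.80 − $76.91 = $1,845.89
State tax withheld: $1,845.89 × 0.05 = $92.29
Social Security (OASDI): $1,922.80 × 0.06 = $115.37
State disability insurance: $1,922.80 × 0.0075 = $14.42
AD&D insurance premium: $81.87
Fitness reimbursement repayment: $29.92
Total deductions = $76.91 + $92.29 + $115.37 + $14.42 + $81.87 + $29.92 = $410.78
Net pay = $1,922.80 − $410.78 = $1,512.02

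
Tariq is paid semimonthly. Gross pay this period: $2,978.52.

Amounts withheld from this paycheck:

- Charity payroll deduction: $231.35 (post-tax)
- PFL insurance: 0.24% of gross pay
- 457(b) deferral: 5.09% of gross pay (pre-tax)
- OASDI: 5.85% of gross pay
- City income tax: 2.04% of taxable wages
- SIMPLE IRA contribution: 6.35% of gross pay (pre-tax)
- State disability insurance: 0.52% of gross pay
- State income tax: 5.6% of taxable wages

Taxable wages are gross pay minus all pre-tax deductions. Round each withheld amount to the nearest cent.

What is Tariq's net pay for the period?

$2,008.01

SIMPLE IRA contribution: $2,978.52 × 0.0635 = $189.14
457(b) deferral: $2,978.52 × 0.0509 = $151.61
Pre-tax total = $189.14 + $151.61 = $340.75
Taxable wages = $2,978.52 − $340.75 = $2,637.77
State income tax: $2,637.77 × 0.056 = $147.72
City income tax: $2,637.77 × 0.0204 = $53.81
OASDI: $2,978.52 × 0.0585 = $174.24
PFL insurance: $2,978.52 × 0.0024 = $7.15
State disability insurance: $2,978.52 × 0.0052 = $15.49
Charity payroll deduction: $231.35
Total deductions = $189.14 + $151.61 + $147.72 + $53.81 + $174.24 + $7.15 + $15.49 + $231.35 = $970.51
Net pay = $2,978.52 − $970.51 = $2,008.01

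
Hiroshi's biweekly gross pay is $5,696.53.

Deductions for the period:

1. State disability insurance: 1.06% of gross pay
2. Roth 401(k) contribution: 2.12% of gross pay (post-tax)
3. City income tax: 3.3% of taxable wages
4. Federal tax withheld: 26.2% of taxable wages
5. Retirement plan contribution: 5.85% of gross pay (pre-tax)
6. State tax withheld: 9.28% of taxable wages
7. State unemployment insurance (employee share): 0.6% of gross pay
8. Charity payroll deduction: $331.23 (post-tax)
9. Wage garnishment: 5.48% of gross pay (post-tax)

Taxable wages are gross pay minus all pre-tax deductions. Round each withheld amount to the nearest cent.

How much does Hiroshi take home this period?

Retirement plan contribution: $5,696.53 × 0.0585 = $333.25
Taxable wages = $5,696.53 − $333.25 = $5,363.28
Federal tax withheld: $5,363.28 × 0.262 = $1,405.18
State tax withheld: $5,363.28 × 0.0928 = $497.71
City income tax: $5,363.28 × 0.033 = $176.99
State unemployment insurance (employee share): $5,696.53 × 0.006 = $34.18
State disability insurance: $5,696.53 × 0.0106 = $60.38
Roth 401(k) contribution: $5,696.53 × 0.0212 = $120.77
Wage garnishment: $5,696.53 × 0.0548 = $312.17
Charity payroll deduction: $331.23
Total deductions = $333.25 + $1,405.18 + $497.71 + $176.99 + $34.18 + $60.38 + $120.77 + $312.17 + $331.23 = $3,271.86
Net pay = $5,696.53 − $3,271.86 = $2,424.67

$2,424.67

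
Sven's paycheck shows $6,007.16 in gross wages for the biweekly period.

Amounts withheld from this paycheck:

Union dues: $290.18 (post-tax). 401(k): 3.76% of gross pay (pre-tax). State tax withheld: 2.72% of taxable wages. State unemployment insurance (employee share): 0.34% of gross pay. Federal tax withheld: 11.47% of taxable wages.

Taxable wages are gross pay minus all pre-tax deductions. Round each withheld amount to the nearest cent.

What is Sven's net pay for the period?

401(k): $6,007.16 × 0.0376 = $225.87
Taxable wages = $6,007.16 − $225.87 = $5,781.29
Federal tax withheld: $5,781.29 × 0.1147 = $663.11
State tax withheld: $5,781.29 × 0.0272 = $157.25
State unemployment insurance (employee share): $6,007.16 × 0.0034 = $20.42
Union dues: $290.18
Total deductions = $225.87 + $663.11 + $157.25 + $20.42 + $290.18 = $1,356.83
Net pay = $6,007.16 − $1,356.83 = $4,650.33

$4,650.33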